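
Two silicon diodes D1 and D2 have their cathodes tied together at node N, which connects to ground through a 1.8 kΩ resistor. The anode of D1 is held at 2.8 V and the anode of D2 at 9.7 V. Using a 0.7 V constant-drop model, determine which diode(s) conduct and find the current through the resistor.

Assume both conduct. Then node N would need to be at both 2.8−0.7 = 2.1 V and 9.7−0.7 = 9 V, which is impossible.
Assume only D2 conducts: V_N = 9.7 − 0.7 = 9 V, so I_R = 9/1.8 = 5 mA.
Check D1: its anode-to-cathode voltage is 2.8 − 9 = -6.2 V < 0.7 V, so it is off. The assumption is consistent.

Only D2 conducts; I_R ≈ 5 mA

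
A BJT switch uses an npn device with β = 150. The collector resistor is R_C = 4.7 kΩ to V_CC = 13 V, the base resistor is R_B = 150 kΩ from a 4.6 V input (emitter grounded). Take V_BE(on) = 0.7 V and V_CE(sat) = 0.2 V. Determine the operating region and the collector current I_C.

saturation; I_C ≈ 2.7 mA

Assume active: I_B = (4.6 − 0.7)/150 = 0.026 mA, giving I_C = β·I_B = 3.9 mA.
But then V_CE = 13 − 3.9×4.7 = -5.33 V < V_CE(sat) = 0.2 V — impossible in the active region.
So the transistor is saturated. With V_CE = 0.2 V, I_C = (V_CC − 0.2)/R_C = 12.8/4.7 = 2.72 mA.
Check: β·I_B = 3.9 mA > I_C = 2.72 mA, confirming saturation.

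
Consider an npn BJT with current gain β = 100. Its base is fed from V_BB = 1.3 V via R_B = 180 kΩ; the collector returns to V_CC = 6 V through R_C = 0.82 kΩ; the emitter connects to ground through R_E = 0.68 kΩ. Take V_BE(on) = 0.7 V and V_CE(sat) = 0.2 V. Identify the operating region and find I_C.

Assume active. Base-emitter loop: I_B = (V_BB − V_BE)/(R_B + (β+1)R_E) = (1.3 − 0.7)/(180 + 101×0.68) = 0.00241 mA.
I_C = β·I_B = 100×0.00241 = 0.241 mA.
V_CE = V_CC − I_C·R_C − I_E·R_E = 6 − 0.241×0.82 − 0.244×0.68 = 5.64 V > V_CE(sat), so the active-region assumption holds.

active; I_C ≈ 0.24 mA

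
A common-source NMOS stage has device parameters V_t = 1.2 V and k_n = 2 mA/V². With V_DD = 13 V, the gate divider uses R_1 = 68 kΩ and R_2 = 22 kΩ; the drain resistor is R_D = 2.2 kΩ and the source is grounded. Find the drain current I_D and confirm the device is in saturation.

V_G = V_DD·R_2/(R_1+R_2) = 13×22/90 = 3.18 V. With the source grounded, V_GS = V_G = 3.18 V.
Assume saturation: I_D = (k_n/2)(V_GS − V_t)² = (2/2)×(3.18 − 1.2)² = 1×1.98² = 3.91 mA.
V_DS = V_DD − I_D·R_D = 13 − 3.91×2.2 = 4.39 V.
Saturation requires V_DS ≥ V_GS − V_t = 1.98 V; 4.39 ≥ 1.98 ✓.

I_D ≈ 3.9 mA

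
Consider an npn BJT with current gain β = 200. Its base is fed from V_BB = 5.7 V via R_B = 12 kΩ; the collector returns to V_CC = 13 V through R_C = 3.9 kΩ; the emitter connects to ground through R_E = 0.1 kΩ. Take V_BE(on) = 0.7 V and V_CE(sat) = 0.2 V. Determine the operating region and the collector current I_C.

saturation; I_C ≈ 3.2 mA

Assume active: I_B = (5.7 − 0.7)/(12 + 201×0.1) = 0.156 mA, I_C = β·I_B = 31.2 mA.
Then V_CE = 13 − 31.2×3.9 − 31.3×0.1 = -112 V < 0.2 V — the active assumption fails.
Re-solve with V_CE = 0.2 V. KCL at the emitter: V_E/R_E = (V_BB−0.7−V_E)/R_B + (V_CC−0.2−V_E)/R_C, giving V_E = 0.358 V.
I_C = (V_CC − 0.2 − V_E)/R_C = (12.8 − 0.358)/3.9 = 3.19 mA.
Check: I_B = (5 − 0.358)/12 = 0.387 mA, and β·I_B = 77.4 mA > I_C, confirming saturation.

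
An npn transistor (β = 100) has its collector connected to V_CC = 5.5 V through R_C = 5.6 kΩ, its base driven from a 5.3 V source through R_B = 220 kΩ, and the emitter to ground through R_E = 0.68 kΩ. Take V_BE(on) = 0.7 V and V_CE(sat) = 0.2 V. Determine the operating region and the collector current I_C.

Assume active: I_B = (5.3 − 0.7)/(220 + 101×0.68) = 0.0159 mA, I_C = β·I_B = 1.59 mA.
Then V_CE = 5.5 − 1.59×5.6 − 1.61×0.68 = -4.52 V < 0.2 V — the active assumption fails.
Re-solve with V_CE = 0.2 V. KCL at the emitter: V_E/R_E = (V_BB−0.7−V_E)/R_B + (V_CC−0.2−V_E)/R_C, giving V_E = 0.585 V.
I_C = (V_CC − 0.2 − V_E)/R_C = (5.3 − 0.585)/5.6 = 0.842 mA.
Check: I_B = (4.6 − 0.585)/220 = 0.0183 mA, and β·I_B = 1.83 mA > I_C, confirming saturation.

saturation; I_C ≈ 0.84 mA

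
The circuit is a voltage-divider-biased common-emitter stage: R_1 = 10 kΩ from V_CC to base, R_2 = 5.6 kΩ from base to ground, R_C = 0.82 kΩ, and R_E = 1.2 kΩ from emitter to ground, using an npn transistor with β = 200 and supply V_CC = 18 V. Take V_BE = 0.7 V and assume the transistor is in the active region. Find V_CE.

V_CE ≈ 8.5 V

Thevenize the base divider: V_Th = V_CC·R_2/(R_1+R_2) = 18×5.6/15.6 = 6.46 V, R_Th = R_1‖R_2 = 3.59 kΩ.
Base-emitter loop: V_Th = I_B·R_Th + V_BE + (β+1)I_B·R_E, so I_B = (6.46 − 0.7) / (3.59 + 201×1.2) = 0.0235 mA.
I_C = β·I_B = 200×0.0235 = 4.71 mA, and I_E = (β+1)I_B = 4.73 mA.
V_CE = V_CC − I_C·R_C − I_E·R_E = 18 − 4.71×0.82 − 4.73×1.2 = 8.46 V.
V_CE = 8.46 V > 0.2 V confirms active-region operation.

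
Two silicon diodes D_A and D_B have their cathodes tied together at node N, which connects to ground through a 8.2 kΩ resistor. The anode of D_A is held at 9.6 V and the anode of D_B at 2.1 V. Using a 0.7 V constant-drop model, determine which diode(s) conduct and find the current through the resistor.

Only D_A conducts; I_R ≈ 1.1 mA

Assume both conduct. Then node N would need to be at both 9.6−0.7 = 8.9 V and 2.1−0.7 = 1.4 V, which is impossible.
Assume only D_A conducts: V_N = 9.6 − 0.7 = 8.9 V, so I_R = 8.9/8.2 = 1.09 mA.
Check D_B: its anode-to-cathode voltage is 2.1 − 8.9 = -6.8 V < 0.7 V, so it is off. The assumption is consistent.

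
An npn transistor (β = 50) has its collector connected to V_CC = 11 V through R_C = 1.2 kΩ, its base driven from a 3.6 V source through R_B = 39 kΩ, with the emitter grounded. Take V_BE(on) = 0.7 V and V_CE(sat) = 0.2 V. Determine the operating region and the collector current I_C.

Assume active. Base-emitter loop: I_B = (V_BB − V_BE)/R_B = (3.6 − 0.7)/39 = 0.0744 mA.
I_C = β·I_B = 50×0.0744 = 3.72 mA.
V_CE = V_CC − I_C·R_C = 11 − 3.72×1.2 = 6.54 V > V_CE(sat), so the active-region assumption holds.

active; I_C ≈ 3.7 mA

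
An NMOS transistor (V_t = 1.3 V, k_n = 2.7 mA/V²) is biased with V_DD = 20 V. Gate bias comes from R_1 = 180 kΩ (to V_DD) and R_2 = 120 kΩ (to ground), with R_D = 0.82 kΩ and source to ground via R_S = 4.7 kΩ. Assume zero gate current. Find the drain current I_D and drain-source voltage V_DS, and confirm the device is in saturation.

I_D ≈ 1.2 mA, V_DS ≈ 13 V

V_G = V_DD·R_2/(R_1+R_2) = 20×120/300 = 8 V.
Assume saturation: I_D = (k_n/2)(V_GS − V_t)² with V_GS = V_G − I_D·R_S = 8 − 4.7·I_D.
Substituting gives 29.8·I_D² − 86·I_D + 60.6 = 0, with roots I_D = 1.22 or 1.66 mA.
The root I_D = 1.66 mA gives V_GS = 0.191 V ≤ V_t, so take I_D = 1.22 mA.
Then V_GS = 2.25 V and V_DS = V_DD − I_D(R_D+R_S) = 20 − 1.22×5.52 = 13.2 V.
Saturation requires V_DS ≥ V_GS − V_t = 0.952 V; 13.2 ≥ 0.952 ✓.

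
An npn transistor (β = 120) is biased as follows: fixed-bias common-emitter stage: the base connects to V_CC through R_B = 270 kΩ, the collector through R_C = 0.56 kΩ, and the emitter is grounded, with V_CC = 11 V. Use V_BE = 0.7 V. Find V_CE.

V_CE ≈ 8.4 V

Base loop: V_CC = I_B·R_B + V_BE, so I_B = (11 − 0.7)/270 kΩ = 0.0381 mA.
In the active region I_C = β·I_B = 120 × 0.0381 = 4.58 mA.
Collector loop: V_CE = V_CC − I_C·R_C = 11 − 4.58×0.56 = 8.44 V.
Since V_CE = 8.44 V > V_CE(sat) ≈ 0.2 V, the transistor is in the active region as assumed.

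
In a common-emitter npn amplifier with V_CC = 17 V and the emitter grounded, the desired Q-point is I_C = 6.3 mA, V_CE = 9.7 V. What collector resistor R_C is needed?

Collector loop: V_CC = I_C·R_C + V_CE.
R_C = (V_CC − V_CE)/I_C = (17 − 9.7)/6.3 = 1.16 kΩ.

R_C ≈ 1.2 kΩ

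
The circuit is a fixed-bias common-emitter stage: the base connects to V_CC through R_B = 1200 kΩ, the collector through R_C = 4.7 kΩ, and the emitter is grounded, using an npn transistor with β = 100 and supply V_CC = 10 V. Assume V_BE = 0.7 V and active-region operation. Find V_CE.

Base loop: V_CC = I_B·R_B + V_BE, so I_B = (10 − 0.7)/1200 kΩ = 0.00775 mA.
In the active region I_C = β·I_B = 100 × 0.00775 = 0.775 mA.
Collector loop: V_CE = V_CC − I_C·R_C = 10 − 0.775×4.7 = 6.36 V.
Since V_CE = 6.36 V > V_CE(sat) ≈ 0.2 V, the transistor is in the active region as assumed.

V_CE ≈ 6.4 V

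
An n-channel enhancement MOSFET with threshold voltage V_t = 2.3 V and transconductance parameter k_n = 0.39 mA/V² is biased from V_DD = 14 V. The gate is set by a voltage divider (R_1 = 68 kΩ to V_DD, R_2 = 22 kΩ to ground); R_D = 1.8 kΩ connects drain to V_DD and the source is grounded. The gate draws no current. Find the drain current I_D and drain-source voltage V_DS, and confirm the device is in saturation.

V_G = V_DD·R_2/(R_1+R_2) = 14×22/90 = 3.42 V. With the source grounded, V_GS = V_G = 3.42 V.
Assume saturation: I_D = (k_n/2)(V_GS − V_t)² = (0.39/2)×(3.42 − 2.3)² = 0.195×1.12² = 0.246 mA.
V_DS = V_DD − I_D·R_D = 14 − 0.246×1.8 = 13.6 V.
Saturation requires V_DS ≥ V_GS − V_t = 1.12 V; 13.6 ≥ 1.12 ✓.

I_D ≈ 0.25 mA, V_DS ≈ 14 V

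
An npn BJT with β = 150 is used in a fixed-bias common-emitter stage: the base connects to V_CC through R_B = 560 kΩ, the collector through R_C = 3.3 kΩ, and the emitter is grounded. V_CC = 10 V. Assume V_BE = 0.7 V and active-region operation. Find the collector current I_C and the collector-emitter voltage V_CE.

I_C ≈ 2.5 mA, V_CE ≈ 1.8 V

Base loop: V_CC = I_B·R_B + V_BE, so I_B = (10 − 0.7)/560 kΩ = 0.0166 mA.
In the active region I_C = β·I_B = 150 × 0.0166 = 2.49 mA.
Collector loop: V_CE = V_CC − I_C·R_C = 10 − 2.49×3.3 = 1.78 V.
Since V_CE = 1.78 V > V_CE(sat) ≈ 0.2 V, the transistor is in the active region as assumed.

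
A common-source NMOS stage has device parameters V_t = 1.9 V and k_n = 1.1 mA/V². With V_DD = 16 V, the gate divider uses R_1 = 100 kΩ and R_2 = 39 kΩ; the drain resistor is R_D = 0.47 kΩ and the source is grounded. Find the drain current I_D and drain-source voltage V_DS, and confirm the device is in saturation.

I_D ≈ 3.7 mA, V_DS ≈ 14 V

V_G = V_DD·R_2/(R_1+R_2) = 16×39/139 = 4.49 V. With the source grounded, V_GS = V_G = 4.49 V.
Assume saturation: I_D = (k_n/2)(V_GS − V_t)² = (1.1/2)×(4.49 − 1.9)² = 0.55×2.59² = 3.69 mA.
V_DS = V_DD − I_D·R_D = 16 − 3.69×0.47 = 14.3 V.
Saturation requires V_DS ≥ V_GS − V_t = 2.59 V; 14.3 ≥ 2.59 ✓.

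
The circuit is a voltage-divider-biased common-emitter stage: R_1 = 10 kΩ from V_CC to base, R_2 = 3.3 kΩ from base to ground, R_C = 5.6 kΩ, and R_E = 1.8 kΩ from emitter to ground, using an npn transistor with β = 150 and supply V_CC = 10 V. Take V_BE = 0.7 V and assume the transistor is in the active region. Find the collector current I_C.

Thevenize the base divider: V_Th = V_CC·R_2/(R_1+R_2) = 10×3.3/13.3 = 2.48 V, R_Th = R_1‖R_2 = 2.48 kΩ.
Base-emitter loop: V_Th = I_B·R_Th + V_BE + (β+1)I_B·R_E, so I_B = (2.48 − 0.7) / (2.48 + 151×1.8) = 0.00649 mA.
I_C = β·I_B = 150×0.00649 = 0.974 mA, and I_E = (β+1)I_B = 0.981 mA.
V_CE = V_CC − I_C·R_C − I_E·R_E = 10 − 0.974×5.6 − 0.981×1.8 = 2.78 V.
V_CE = 2.78 V > 0.2 V confirms active-region operation.

I_C ≈ 0.97 mA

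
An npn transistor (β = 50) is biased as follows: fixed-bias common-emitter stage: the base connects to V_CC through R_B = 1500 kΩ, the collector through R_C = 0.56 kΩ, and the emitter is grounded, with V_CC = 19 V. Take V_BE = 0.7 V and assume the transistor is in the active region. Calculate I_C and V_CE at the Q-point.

Base loop: V_CC = I_B·R_B + V_BE, so I_B = (19 − 0.7)/1500 kΩ = 0.0122 mA.
In the active region I_C = β·I_B = 50 × 0.0122 = 0.61 mA.
Collector loop: V_CE = V_CC − I_C·R_C = 19 − 0.61×0.56 = 18.7 V.
Since V_CE = 18.7 V > V_CE(sat) ≈ 0.2 V, the transistor is in the active region as assumed.

I_C ≈ 0.61 mA, V_CE ≈ 19 V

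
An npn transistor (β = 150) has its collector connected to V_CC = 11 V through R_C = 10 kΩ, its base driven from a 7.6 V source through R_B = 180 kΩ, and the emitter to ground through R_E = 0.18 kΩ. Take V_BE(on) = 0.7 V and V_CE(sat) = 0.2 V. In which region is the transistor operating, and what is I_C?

Assume active: I_B = (7.6 − 0.7)/(180 + 151×0.18) = 0.0333 mA, I_C = β·I_B = 5 mA.
Then V_CE = 11 − 5×10 − 5.03×0.18 = -39.9 V < 0.2 V — the active assumption fails.
Re-solve with V_CE = 0.2 V. KCL at the emitter: V_E/R_E = (V_BB−0.7−V_E)/R_B + (V_CC−0.2−V_E)/R_C, giving V_E = 0.198 V.
I_C = (V_CC − 0.2 − V_E)/R_C = (10.8 − 0.198)/10 = 1.06 mA.
Check: I_B = (6.9 − 0.198)/180 = 0.0372 mA, and β·I_B = 5.59 mA > I_C, confirming saturation.

saturation; I_C ≈ 1.1 mA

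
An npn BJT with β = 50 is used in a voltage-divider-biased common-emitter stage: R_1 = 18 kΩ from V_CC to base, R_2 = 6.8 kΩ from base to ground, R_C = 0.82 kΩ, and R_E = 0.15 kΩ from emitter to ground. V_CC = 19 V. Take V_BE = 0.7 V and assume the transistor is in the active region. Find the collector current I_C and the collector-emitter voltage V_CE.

Thevenize the base divider: V_Th = V_CC·R_2/(R_1+R_2) = 19×6.8/24.8 = 5.21 V, R_Th = R_1‖R_2 = 4.94 kΩ.
Base-emitter loop: V_Th = I_B·R_Th + V_BE + (β+1)I_B·R_E, so I_B = (5.21 − 0.7) / (4.94 + 51×0.15) = 0.358 mA.
I_C = β·I_B = 50×0.358 = 17.9 mA, and I_E = (β+1)I_B = 18.3 mA.
V_CE = V_CC − I_C·R_C − I_E·R_E = 19 − 17.9×0.82 − 18.3×0.15 = 1.57 V.
V_CE = 1.57 V > 0.2 V confirms active-region operation.

I_C ≈ 18 mA, V_CE ≈ 1.6 V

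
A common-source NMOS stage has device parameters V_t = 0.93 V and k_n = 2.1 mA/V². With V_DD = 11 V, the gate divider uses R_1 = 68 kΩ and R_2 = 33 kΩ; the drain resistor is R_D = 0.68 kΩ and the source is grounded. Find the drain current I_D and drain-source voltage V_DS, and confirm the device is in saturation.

V_G = V_DD·R_2/(R_1+R_2) = 11×33/101 = 3.59 V. With the source grounded, V_GS = V_G = 3.59 V.
Assume saturation: I_D = (k_n/2)(V_GS − V_t)² = (2.1/2)×(3.59 − 0.93)² = 1.05×2.66² = 7.45 mA.
V_DS = V_DD − I_D·R_D = 11 − 7.45×0.68 = 5.93 V.
Saturation requires V_DS ≥ V_GS − V_t = 2.66 V; 5.93 ≥ 2.66 ✓.

I_D ≈ 7.5 mA, V_DS ≈ 5.9 V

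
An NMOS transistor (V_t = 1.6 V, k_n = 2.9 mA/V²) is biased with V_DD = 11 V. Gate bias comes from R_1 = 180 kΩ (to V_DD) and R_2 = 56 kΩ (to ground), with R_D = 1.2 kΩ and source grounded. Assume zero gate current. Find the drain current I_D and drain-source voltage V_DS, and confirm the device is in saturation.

V_G = V_DD·R_2/(R_1+R_2) = 11×56/236 = 2.61 V. With the source grounded, V_GS = V_G = 2.61 V.
Assume saturation: I_D = (k_n/2)(V_GS − V_t)² = (2.9/2)×(2.61 − 1.6)² = 1.45×1.01² = 1.48 mA.
V_DS = V_DD − I_D·R_D = 11 − 1.48×1.2 = 9.22 V.
Saturation requires V_DS ≥ V_GS − V_t = 1.01 V; 9.22 ≥ 1.01 ✓.

I_D ≈ 1.5 mA, V_DS ≈ 9.2 V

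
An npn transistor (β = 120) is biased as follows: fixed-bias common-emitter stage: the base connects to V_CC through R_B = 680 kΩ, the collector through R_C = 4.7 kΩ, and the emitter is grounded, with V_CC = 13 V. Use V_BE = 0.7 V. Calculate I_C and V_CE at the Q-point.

I_C ≈ 2.2 mA, V_CE ≈ 2.8 V

Base loop: V_CC = I_B·R_B + V_BE, so I_B = (13 − 0.7)/680 kΩ = 0.0181 mA.
In the active region I_C = β·I_B = 120 × 0.0181 = 2.17 mA.
Collector loop: V_CE = V_CC − I_C·R_C = 13 − 2.17×4.7 = 2.8 V.
Since V_CE = 2.8 V > V_CE(sat) ≈ 0.2 V, the transistor is in the active region as assumed.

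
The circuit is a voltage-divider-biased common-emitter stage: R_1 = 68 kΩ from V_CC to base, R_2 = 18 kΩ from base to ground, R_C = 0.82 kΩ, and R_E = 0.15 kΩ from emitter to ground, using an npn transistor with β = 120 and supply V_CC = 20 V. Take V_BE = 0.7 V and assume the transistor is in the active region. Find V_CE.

V_CE ≈ 7.5 V

Thevenize the base divider: V_Th = V_CC·R_2/(R_1+R_2) = 20×18/86 = 4.19 V, R_Th = R_1‖R_2 = 14.2 kΩ.
Base-emitter loop: V_Th = I_B·R_Th + V_BE + (β+1)I_B·R_E, so I_B = (4.19 − 0.7) / (14.2 + 121×0.15) = 0.108 mA.
I_C = β·I_B = 120×0.108 = 12.9 mA, and I_E = (β+1)I_B = 13 mA.
V_CE = V_CC − I_C·R_C − I_E·R_E = 20 − 12.9×0.82 − 13×0.15 = 7.45 V.
V_CE = 7.45 V > 0.2 V confirms active-region operation.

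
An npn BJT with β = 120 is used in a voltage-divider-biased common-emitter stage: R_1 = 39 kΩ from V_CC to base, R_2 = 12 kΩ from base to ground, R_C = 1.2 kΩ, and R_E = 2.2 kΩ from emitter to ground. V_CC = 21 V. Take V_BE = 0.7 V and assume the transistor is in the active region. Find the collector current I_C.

Thevenize the base divider: V_Th = V_CC·R_2/(R_1+R_2) = 21×12/51 = 4.94 V, R_Th = R_1‖R_2 = 9.18 kΩ.
Base-emitter loop: V_Th = I_B·R_Th + V_BE + (β+1)I_B·R_E, so I_B = (4.94 − 0.7) / (9.18 + 121×2.2) = 0.0154 mA.
I_C = β·I_B = 120×0.0154 = 1.85 mA, and I_E = (β+1)I_B = 1.86 mA.
V_CE = V_CC − I_C·R_C − I_E·R_E = 21 − 1.85×1.2 − 1.86×2.2 = 14.7 V.
V_CE = 14.7 V > 0.2 V confirms active-region operation.

I_C ≈ 1.8 mA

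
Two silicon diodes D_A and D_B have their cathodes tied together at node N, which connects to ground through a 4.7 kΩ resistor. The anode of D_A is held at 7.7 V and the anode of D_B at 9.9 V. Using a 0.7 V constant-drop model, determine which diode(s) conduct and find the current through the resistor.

Assume both conduct. Then node N would need to be at both 7.7−0.7 = 7 V and 9.9−0.7 = 9.2 V, which is impossible.
Assume only D_B conducts: V_N = 9.9 − 0.7 = 9.2 V, so I_R = 9.2/4.7 = 1.96 mA.
Check D_A: its anode-to-cathode voltage is 7.7 − 9.2 = -1.5 V < 0.7 V, so it is off. The assumption is consistent.

Only D_B conducts; I_R ≈ 2 mA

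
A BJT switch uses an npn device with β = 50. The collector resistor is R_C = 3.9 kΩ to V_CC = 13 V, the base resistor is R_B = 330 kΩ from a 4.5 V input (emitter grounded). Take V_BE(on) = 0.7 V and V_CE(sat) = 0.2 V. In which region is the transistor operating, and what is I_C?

active; I_C ≈ 0.58 mA

Assume active. Base-emitter loop: I_B = (V_BB − V_BE)/R_B = (4.5 − 0.7)/330 = 0.0115 mA.
I_C = β·I_B = 50×0.0115 = 0.576 mA.
V_CE = V_CC − I_C·R_C = 13 − 0.576×3.9 = 10.8 V > V_CE(sat), so the active-region assumption holds.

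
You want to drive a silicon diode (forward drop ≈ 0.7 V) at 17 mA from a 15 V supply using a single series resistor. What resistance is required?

The resistor drops V_S − V_D = 15 − 0.7 = 14.3 V at 17 mA.
R = 14.3 V / 17 mA = 0.841 kΩ.

R ≈ 0.84 kΩ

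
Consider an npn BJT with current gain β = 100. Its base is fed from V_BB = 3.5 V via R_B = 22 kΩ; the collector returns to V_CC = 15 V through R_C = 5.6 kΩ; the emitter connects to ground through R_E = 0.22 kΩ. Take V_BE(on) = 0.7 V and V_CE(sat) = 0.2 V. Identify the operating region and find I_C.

Assume active: I_B = (3.5 − 0.7)/(22 + 101×0.22) = 0.0633 mA, I_C = β·I_B = 6.33 mA.
Then V_CE = 15 − 6.33×5.6 − 6.4×0.22 = -21.9 V < 0.2 V — the active assumption fails.
Re-solve with V_CE = 0.2 V. KCL at the emitter: V_E/R_E = (V_BB−0.7−V_E)/R_B + (V_CC−0.2−V_E)/R_C, giving V_E = 0.581 V.
I_C = (V_CC − 0.2 − V_E)/R_C = (14.8 − 0.581)/5.6 = 2.54 mA.
Check: I_B = (2.8 − 0.581)/22 = 0.101 mA, and β·I_B = 10.1 mA > I_C, confirming saturation.

saturation; I_C ≈ 2.5 mA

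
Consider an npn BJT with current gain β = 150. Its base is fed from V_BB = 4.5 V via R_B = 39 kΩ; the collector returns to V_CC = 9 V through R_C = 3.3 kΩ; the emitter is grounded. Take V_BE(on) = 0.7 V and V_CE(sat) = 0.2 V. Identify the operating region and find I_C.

Assume active: I_B = (4.5 − 0.7)/39 = 0.0974 mA, giving I_C = β·I_B = 14.6 mA.
But then V_CE = 9 − 14.6×3.3 = -39.2 V < V_CE(sat) = 0.2 V — impossible in the active region.
So the transistor is saturated. With V_CE = 0.2 V, I_C = (V_CC − 0.2)/R_C = 8.8/3.3 = 2.67 mA.
Check: β·I_B = 14.6 mA > I_C = 2.67 mA, confirming saturation.

saturation; I_C ≈ 2.7 mA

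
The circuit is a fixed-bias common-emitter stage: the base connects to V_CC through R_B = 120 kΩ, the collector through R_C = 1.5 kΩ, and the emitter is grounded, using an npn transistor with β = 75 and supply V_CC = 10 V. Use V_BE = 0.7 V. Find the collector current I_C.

I_C ≈ 5.8 mA

Base loop: V_CC = I_B·R_B + V_BE, so I_B = (10 − 0.7)/120 kΩ = 0.0775 mA.
In the active region I_C = β·I_B = 75 × 0.0775 = 5.81 mA.
Collector loop: V_CE = V_CC − I_C·R_C = 10 − 5.81×1.5 = 1.28 V.
Since V_CE = 1.28 V > V_CE(sat) ≈ 0.2 V, the transistor is in the active region as assumed.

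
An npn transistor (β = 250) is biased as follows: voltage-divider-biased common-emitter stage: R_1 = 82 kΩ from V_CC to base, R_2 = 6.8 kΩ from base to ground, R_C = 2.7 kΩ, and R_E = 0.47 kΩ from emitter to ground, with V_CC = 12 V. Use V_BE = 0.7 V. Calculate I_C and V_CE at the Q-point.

Thevenize the base divider: V_Th = V_CC·R_2/(R_1+R_2) = 12×6.8/88.8 = 0.919 V, R_Th = R_1‖R_2 = 6.28 kΩ.
Base-emitter loop: V_Th = I_B·R_Th + V_BE + (β+1)I_B·R_E, so I_B = (0.919 − 0.7) / (6.28 + 251×0.47) = 0.00176 mA.
I_C = β·I_B = 250×0.00176 = 0.44 mA, and I_E = (β+1)I_B = 0.442 mA.
V_CE = V_CC − I_C·R_C − I_E·R_E = 12 − 0.44×2.7 − 0.442×0.47 = 10.6 V.
V_CE = 10.6 V > 0.2 V confirms active-region operation.

I_C ≈ 0.44 mA, V_CE ≈ 11 V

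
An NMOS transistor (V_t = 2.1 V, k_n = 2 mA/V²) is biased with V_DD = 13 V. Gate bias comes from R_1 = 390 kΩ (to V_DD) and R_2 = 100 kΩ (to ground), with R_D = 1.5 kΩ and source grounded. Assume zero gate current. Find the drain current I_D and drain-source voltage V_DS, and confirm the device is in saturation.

I_D ≈ 0.31 mA, V_DS ≈ 13 V

V_G = V_DD·R_2/(R_1+R_2) = 13×100/490 = 2.65 V. With the source grounded, V_GS = V_G = 2.65 V.
Assume saturation: I_D = (k_n/2)(V_GS − V_t)² = (2/2)×(2.65 − 2.1)² = 1×0.553² = 0.306 mA.
V_DS = V_DD − I_D·R_D = 13 − 0.306×1.5 = 12.5 V.
Saturation requires V_DS ≥ V_GS − V_t = 0.553 V; 12.5 ≥ 0.553 ✓.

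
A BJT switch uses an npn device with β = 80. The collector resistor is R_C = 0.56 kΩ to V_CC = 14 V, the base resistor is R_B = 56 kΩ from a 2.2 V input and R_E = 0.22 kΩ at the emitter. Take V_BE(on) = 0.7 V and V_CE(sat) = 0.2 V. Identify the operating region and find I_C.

Assume active. Base-emitter loop: I_B = (V_BB − V_BE)/(R_B + (β+1)R_E) = (2.2 − 0.7)/(56 + 81×0.22) = 0.0203 mA.
I_C = β·I_B = 80×0.0203 = 1.63 mA.
V_CE = V_CC − I_C·R_C − I_E·R_E = 14 − 1.63×0.56 − 1.65×0.22 = 12.7 V > V_CE(sat), so the active-region assumption holds.

active; I_C ≈ 1.6 mA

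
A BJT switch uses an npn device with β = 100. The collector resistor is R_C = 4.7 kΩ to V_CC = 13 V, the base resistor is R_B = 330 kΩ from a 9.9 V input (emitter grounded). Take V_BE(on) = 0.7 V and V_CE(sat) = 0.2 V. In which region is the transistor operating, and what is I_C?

saturation; I_C ≈ 2.7 mA

Assume active: I_B = (9.9 − 0.7)/330 = 0.0279 mA, giving I_C = β·I_B = 2.79 mA.
But then V_CE = 13 − 2.79×4.7 = -0.103 V < V_CE(sat) = 0.2 V — impossible in the active region.
So the transistor is saturated. With V_CE = 0.2 V, I_C = (V_CC − 0.2)/R_C = 12.8/4.7 = 2.72 mA.
Check: β·I_B = 2.79 mA > I_C = 2.72 mA, confirming saturation.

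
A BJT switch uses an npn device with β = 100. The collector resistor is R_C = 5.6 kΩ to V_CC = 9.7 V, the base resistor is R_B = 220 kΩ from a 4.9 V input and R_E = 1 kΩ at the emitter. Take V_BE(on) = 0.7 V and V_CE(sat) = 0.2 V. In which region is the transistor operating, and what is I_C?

active; I_C ≈ 1.3 mA

Assume active. Base-emitter loop: I_B = (V_BB − V_BE)/(R_B + (β+1)R_E) = (4.9 − 0.7)/(220 + 101×1) = 0.0131 mA.
I_C = β·I_B = 100×0.0131 = 1.31 mA.
V_CE = V_CC − I_C·R_C − I_E·R_E = 9.7 − 1.31×5.6 − 1.32×1 = 1.05 V > V_CE(sat), so the active-region assumption holds.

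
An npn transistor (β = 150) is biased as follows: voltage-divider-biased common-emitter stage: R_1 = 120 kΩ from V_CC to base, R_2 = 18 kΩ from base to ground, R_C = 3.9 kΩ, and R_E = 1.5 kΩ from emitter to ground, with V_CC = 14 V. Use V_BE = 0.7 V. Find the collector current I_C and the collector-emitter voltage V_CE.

I_C ≈ 0.7 mA, V_CE ≈ 10 V

Thevenize the base divider: V_Th = V_CC·R_2/(R_1+R_2) = 14×18/138 = 1.83 V, R_Th = R_1‖R_2 = 15.7 kΩ.
Base-emitter loop: V_Th = I_B·R_Th + V_BE + (β+1)I_B·R_E, so I_B = (1.83 − 0.7) / (15.7 + 151×1.5) = 0.00465 mA.
I_C = β·I_B = 150×0.00465 = 0.698 mA, and I_E = (β+1)I_B = 0.702 mA.
V_CE = V_CC − I_C·R_C − I_E·R_E = 14 − 0.698×3.9 − 0.702×1.5 = 10.2 V.
V_CE = 10.2 V > 0.2 V confirms active-region operation.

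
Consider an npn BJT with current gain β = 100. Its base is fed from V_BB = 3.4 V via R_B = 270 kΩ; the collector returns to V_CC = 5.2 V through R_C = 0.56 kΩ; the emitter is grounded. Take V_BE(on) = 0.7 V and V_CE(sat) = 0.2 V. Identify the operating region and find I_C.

Assume active. Base-emitter loop: I_B = (V_BB − V_BE)/R_B = (3.4 − 0.7)/270 = 0.01 mA.
I_C = β·I_B = 100×0.01 = 1 mA.
V_CE = V_CC − I_C·R_C = 5.2 − 1×0.56 = 4.64 V > V_CE(sat), so the active-region assumption holds.

active; I_C ≈ 1 mA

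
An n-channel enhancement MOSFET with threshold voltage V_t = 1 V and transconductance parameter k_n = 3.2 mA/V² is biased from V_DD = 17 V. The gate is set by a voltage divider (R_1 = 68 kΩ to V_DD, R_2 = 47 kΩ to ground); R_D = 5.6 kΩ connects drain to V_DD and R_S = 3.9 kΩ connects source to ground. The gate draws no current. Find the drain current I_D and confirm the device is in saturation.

I_D ≈ 1.3 mA

V_G = V_DD·R_2/(R_1+R_2) = 17×47/115 = 6.95 V.
Assume saturation: I_D = (k_n/2)(V_GS − V_t)² with V_GS = V_G − I_D·R_S = 6.95 − 3.9·I_D.
Substituting gives 24.3·I_D² − 75.2·I_D + 56.6 = 0, with roots I_D = 1.29 or 1.8 mA.
The root I_D = 1.8 mA gives V_GS = -0.0597 V ≤ V_t, so take I_D = 1.29 mA.
Then V_GS = 1.9 V and V_DS = V_DD − I_D(R_D+R_S) = 17 − 1.29×9.5 = 4.7 V.
Saturation requires V_DS ≥ V_GS − V_t = 0.899 V; 4.7 ≥ 0.899 ✓.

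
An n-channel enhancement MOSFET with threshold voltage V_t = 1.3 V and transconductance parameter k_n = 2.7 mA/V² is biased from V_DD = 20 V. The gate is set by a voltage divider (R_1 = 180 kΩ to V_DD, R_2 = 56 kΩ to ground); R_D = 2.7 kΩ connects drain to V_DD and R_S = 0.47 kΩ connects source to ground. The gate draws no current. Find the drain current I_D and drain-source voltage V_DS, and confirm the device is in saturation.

V_G = V_DD·R_2/(R_1+R_2) = 20×56/236 = 4.75 V.
Assume saturation: I_D = (k_n/2)(V_GS − V_t)² with V_GS = V_G − I_D·R_S = 4.75 − 0.47·I_D.
Substituting gives 0.298·I_D² − 5.37·I_D + 16 = 0, with roots I_D = 3.77 or 14.2 mA.
The root I_D = 14.2 mA gives V_GS = -1.95 V ≤ V_t, so take I_D = 3.77 mA.
Then V_GS = 2.97 V and V_DS = V_DD − I_D(R_D+R_S) = 20 − 3.77×3.17 = 8.04 V.
Saturation requires V_DS ≥ V_GS − V_t = 1.67 V; 8.04 ≥ 1.67 ✓.

I_D ≈ 3.8 mA, V_DS ≈ 8 V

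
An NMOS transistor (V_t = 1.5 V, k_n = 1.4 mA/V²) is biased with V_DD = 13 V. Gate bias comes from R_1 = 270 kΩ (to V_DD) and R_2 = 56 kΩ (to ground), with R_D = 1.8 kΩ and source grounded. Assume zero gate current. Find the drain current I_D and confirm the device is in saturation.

V_G = V_DD·R_2/(R_1+R_2) = 13×56/326 = 2.23 V. With the source grounded, V_GS = V_G = 2.23 V.
Assume saturation: I_D = (k_n/2)(V_GS − V_t)² = (1.4/2)×(2.23 − 1.5)² = 0.7×0.733² = 0.376 mA.
V_DS = V_DD − I_D·R_D = 13 − 0.376×1.8 = 12.3 V.
Saturation requires V_DS ≥ V_GS − V_t = 0.733 V; 12.3 ≥ 0.733 ✓.

I_D ≈ 0.38 mA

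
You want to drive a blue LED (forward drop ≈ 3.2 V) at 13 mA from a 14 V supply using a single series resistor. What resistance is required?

The resistor drops V_S − V_D = 14 − 3.2 = 10.8 V at 13 mA.
R = 10.8 V / 13 mA = 0.831 kΩ.

R ≈ 0.83 kΩ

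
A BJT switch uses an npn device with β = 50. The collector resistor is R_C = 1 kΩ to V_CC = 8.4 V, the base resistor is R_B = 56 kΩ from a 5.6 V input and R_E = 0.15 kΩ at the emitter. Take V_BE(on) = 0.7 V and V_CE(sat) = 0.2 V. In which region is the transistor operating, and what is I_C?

active; I_C ≈ 3.8 mA

Assume active. Base-emitter loop: I_B = (V_BB − V_BE)/(R_B + (β+1)R_E) = (5.6 − 0.7)/(56 + 51×0.15) = 0.077 mA.
I_C = β·I_B = 50×0.077 = 3.85 mA.
V_CE = V_CC − I_C·R_C − I_E·R_E = 8.4 − 3.85×1 − 3.93×0.15 = 3.96 V > V_CE(sat), so the active-region assumption holds.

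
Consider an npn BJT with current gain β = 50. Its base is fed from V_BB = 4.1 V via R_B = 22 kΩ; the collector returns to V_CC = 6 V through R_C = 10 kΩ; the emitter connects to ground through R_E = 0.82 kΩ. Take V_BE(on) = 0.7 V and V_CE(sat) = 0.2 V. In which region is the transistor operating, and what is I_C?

saturation; I_C ≈ 0.53 mA

Assume active: I_B = (4.1 − 0.7)/(22 + 51×0.82) = 0.0533 mA, I_C = β·I_B = 2.66 mA.
Then V_CE = 6 − 2.66×10 − 2.72×0.82 = -22.9 V < 0.2 V — the active assumption fails.
Re-solve with V_CE = 0.2 V. KCL at the emitter: V_E/R_E = (V_BB−0.7−V_E)/R_B + (V_CC−0.2−V_E)/R_C, giving V_E = 0.538 V.
I_C = (V_CC − 0.2 − V_E)/R_C = (5.8 − 0.538)/10 = 0.526 mA.
Check: I_B = (3.4 − 0.538)/22 = 0.13 mA, and β·I_B = 6.5 mA > I_C, confirming saturation.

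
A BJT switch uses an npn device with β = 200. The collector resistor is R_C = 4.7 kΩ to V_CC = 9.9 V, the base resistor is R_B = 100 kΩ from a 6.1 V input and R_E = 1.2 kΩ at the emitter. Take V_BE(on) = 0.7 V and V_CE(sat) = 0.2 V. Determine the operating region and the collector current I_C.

saturation; I_C ≈ 1.6 mA

Assume active: I_B = (6.1 − 0.7)/(100 + 201×1.2) = 0.0158 mA, I_C = β·I_B = 3.17 mA.
Then V_CE = 9.9 − 3.17×4.7 − 3.18×1.2 = -8.79 V < 0.2 V — the active assumption fails.
Re-solve with V_CE = 0.2 V. KCL at the emitter: V_E/R_E = (V_BB−0.7−V_E)/R_B + (V_CC−0.2−V_E)/R_C, giving V_E = 2.01 V.
I_C = (V_CC − 0.2 − V_E)/R_C = (9.7 − 2.01)/4.7 = 1.64 mA.
Check: I_B = (5.4 − 2.01)/100 = 0.0339 mA, and β·I_B = 6.79 mA > I_C, confirming saturation.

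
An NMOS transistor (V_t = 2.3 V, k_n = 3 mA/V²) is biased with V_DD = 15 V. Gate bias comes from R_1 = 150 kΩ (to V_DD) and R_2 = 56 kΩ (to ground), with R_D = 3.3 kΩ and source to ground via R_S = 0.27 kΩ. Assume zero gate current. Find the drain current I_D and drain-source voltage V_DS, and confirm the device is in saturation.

I_D ≈ 2.1 mA, V_DS ≈ 7.3 V

V_G = V_DD·R_2/(R_1+R_2) = 15×56/206 = 4.08 V.
Assume saturation: I_D = (k_n/2)(V_GS − V_t)² with V_GS = V_G − I_D·R_S = 4.08 − 0.27·I_D.
Substituting gives 0.109·I_D² − 2.44·I_D + 4.74 = 0, with roots I_D = 2.15 or 20.2 mA.
The root I_D = 20.2 mA gives V_GS = -1.37 V ≤ V_t, so take I_D = 2.15 mA.
Then V_GS = 3.5 V and V_DS = V_DD − I_D(R_D+R_S) = 15 − 2.15×3.57 = 7.32 V.
Saturation requires V_DS ≥ V_GS − V_t = 1.2 V; 7.32 ≥ 1.2 ✓.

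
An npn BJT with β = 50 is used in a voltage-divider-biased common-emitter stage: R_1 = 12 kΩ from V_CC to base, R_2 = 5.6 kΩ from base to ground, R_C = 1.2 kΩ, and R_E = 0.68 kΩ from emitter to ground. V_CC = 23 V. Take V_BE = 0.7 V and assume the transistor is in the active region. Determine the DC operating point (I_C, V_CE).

Thevenize the base divider: V_Th = V_CC·R_2/(R_1+R_2) = 23×5.6/17.6 = 7.32 V, R_Th = R_1‖R_2 = 3.82 kΩ.
Base-emitter loop: V_Th = I_B·R_Th + V_BE + (β+1)I_B·R_E, so I_B = (7.32 − 0.7) / (3.82 + 51×0.68) = 0.172 mA.
I_C = β·I_B = 50×0.172 = 8.6 mA, and I_E = (β+1)I_B = 8.77 mA.
V_CE = V_CC − I_C·R_C − I_E·R_E = 23 − 8.6×1.2 − 8.77×0.68 = 6.72 V.
V_CE = 6.72 V > 0.2 V confirms active-region operation.

I_C ≈ 8.6 mA, V_CE ≈ 6.7 V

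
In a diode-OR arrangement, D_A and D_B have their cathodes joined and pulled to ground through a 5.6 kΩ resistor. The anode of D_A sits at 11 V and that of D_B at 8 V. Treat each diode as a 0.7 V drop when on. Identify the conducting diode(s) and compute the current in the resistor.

Assume both conduct. Then node N would need to be at both 11−0.7 = 10.3 V and 8−0.7 = 7.3 V, which is impossible.
Assume only D_A conducts: V_N = 11 − 0.7 = 10.3 V, so I_R = 10.3/5.6 = 1.84 mA.
Check D_B: its anode-to-cathode voltage is 8 − 10.3 = -2.3 V < 0.7 V, so it is off. The assumption is consistent.

Only D_A conducts; I_R ≈ 1.8 mA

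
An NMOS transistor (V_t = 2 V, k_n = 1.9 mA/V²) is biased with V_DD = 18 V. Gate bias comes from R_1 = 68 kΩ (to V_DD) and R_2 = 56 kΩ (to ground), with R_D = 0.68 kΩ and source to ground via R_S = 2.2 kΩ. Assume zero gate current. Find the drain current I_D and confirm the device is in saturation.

V_G = V_DD·R_2/(R_1+R_2) = 18×56/124 = 8.13 V.
Assume saturation: I_D = (k_n/2)(V_GS − V_t)² with V_GS = V_G − I_D·R_S = 8.13 − 2.2·I_D.
Substituting gives 4.6·I_D² − 26.6·I_D + 35.7 = 0, with roots I_D = 2.11 or 3.68 mA.
The root I_D = 3.68 mA gives V_GS = 0.0317 V ≤ V_t, so take I_D = 2.11 mA.
Then V_GS = 3.49 V and V_DS = V_DD − I_D(R_D+R_S) = 18 − 2.11×2.88 = 11.9 V.
Saturation requires V_DS ≥ V_GS − V_t = 1.49 V; 11.9 ≥ 1.49 ✓.

I_D ≈ 2.1 mA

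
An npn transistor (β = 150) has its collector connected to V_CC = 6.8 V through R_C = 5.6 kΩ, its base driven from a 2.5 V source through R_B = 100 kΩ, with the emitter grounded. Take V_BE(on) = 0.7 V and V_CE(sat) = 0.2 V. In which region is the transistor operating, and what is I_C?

saturation; I_C ≈ 1.2 mA

Assume active: I_B = (2.5 − 0.7)/100 = 0.018 mA, giving I_C = β·I_B = 2.7 mA.
But then V_CE = 6.8 − 2.7×5.6 = -8.32 V < V_CE(sat) = 0.2 V — impossible in the active region.
So the transistor is saturated. With V_CE = 0.2 V, I_C = (V_CC − 0.2)/R_C = 6.6/5.6 = 1.18 mA.
Check: β·I_B = 2.7 mA > I_C = 1.18 mA, confirming saturation.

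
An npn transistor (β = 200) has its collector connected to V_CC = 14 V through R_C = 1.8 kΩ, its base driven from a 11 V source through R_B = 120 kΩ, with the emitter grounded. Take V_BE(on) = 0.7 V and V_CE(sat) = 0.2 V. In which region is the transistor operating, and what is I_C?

saturation; I_C ≈ 7.7 mA

Assume active: I_B = (11 − 0.7)/120 = 0.0858 mA, giving I_C = β·I_B = 17.2 mA.
But then V_CE = 14 − 17.2×1.8 = -16.9 V < V_CE(sat) = 0.2 V — impossible in the active region.
So the transistor is saturated. With V_CE = 0.2 V, I_C = (V_CC − 0.2)/R_C = 13.8/1.8 = 7.67 mA.
Check: β·I_B = 17.2 mA > I_C = 7.67 mA, confirming saturation.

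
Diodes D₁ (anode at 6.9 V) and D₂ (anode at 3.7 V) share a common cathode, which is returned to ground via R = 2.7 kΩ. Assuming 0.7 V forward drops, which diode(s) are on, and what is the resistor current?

Assume both conduct. Then node N would need to be at both 6.9−0.7 = 6.2 V and 3.7−0.7 = 3 V, which is impossible.
Assume only D₁ conducts: V_N = 6.9 − 0.7 = 6.2 V, so I_R = 6.2/2.7 = 2.3 mA.
Check D₂: its anode-to-cathode voltage is 3.7 − 6.2 = -2.5 V < 0.7 V, so it is off. The assumption is consistent.

Only D₁ conducts; I_R ≈ 2.3 mA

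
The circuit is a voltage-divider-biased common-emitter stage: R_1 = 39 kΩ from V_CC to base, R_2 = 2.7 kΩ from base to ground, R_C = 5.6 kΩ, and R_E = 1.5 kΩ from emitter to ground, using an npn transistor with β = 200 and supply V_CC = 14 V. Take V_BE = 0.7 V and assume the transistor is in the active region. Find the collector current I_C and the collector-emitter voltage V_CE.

Thevenize the base divider: V_Th = V_CC·R_2/(R_1+R_2) = 14×2.7/41.7 = 0.906 V, R_Th = R_1‖R_2 = 2.53 kΩ.
Base-emitter loop: V_Th = I_B·R_Th + V_BE + (β+1)I_B·R_E, so I_B = (0.906 − 0.7) / (2.53 + 201×1.5) = 0.000679 mA.
I_C = β·I_B = 200×0.000679 = 0.136 mA, and I_E = (β+1)I_B = 0.137 mA.
V_CE = V_CC − I_C·R_C − I_E·R_E = 14 − 0.136×5.6 − 0.137×1.5 = 13 V.
V_CE = 13 V > 0.2 V confirms active-region operation.

I_C ≈ 0.14 mA, V_CE ≈ 13 V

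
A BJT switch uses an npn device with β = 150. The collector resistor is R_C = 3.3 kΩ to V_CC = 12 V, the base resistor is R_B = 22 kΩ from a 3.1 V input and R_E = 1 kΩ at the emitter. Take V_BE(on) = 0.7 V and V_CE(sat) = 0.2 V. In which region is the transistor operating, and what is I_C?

active; I_C ≈ 2.1 mA

Assume active. Base-emitter loop: I_B = (V_BB − V_BE)/(R_B + (β+1)R_E) = (3.1 − 0.7)/(22 + 151×1) = 0.0139 mA.
I_C = β·I_B = 150×0.0139 = 2.08 mA.
V_CE = V_CC − I_C·R_C − I_E·R_E = 12 − 2.08×3.3 − 2.09×1 = 3.04 V > V_CE(sat), so the active-region assumption holds.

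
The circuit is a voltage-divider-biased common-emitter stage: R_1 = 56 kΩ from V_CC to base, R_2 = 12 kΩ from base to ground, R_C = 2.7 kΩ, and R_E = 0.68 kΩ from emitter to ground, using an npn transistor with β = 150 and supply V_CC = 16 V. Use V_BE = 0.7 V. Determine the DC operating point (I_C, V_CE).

I_C ≈ 2.8 mA, V_CE ≈ 6.4 V

Thevenize the base divider: V_Th = V_CC·R_2/(R_1+R_2) = 16×12/68 = 2.82 V, R_Th = R_1‖R_2 = 9.88 kΩ.
Base-emitter loop: V_Th = I_B·R_Th + V_BE + (β+1)I_B·R_E, so I_B = (2.82 − 0.7) / (9.88 + 151×0.68) = 0.0189 mA.
I_C = β·I_B = 150×0.0189 = 2.83 mA, and I_E = (β+1)I_B = 2.85 mA.
V_CE = V_CC − I_C·R_C − I_E·R_E = 16 − 2.83×2.7 − 2.85×0.68 = 6.42 V.
V_CE = 6.42 V > 0.2 V confirms active-region operation.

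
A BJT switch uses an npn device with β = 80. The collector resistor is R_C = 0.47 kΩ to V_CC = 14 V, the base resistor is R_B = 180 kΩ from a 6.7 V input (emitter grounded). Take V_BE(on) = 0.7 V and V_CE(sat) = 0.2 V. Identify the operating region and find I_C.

Assume active. Base-emitter loop: I_B = (V_BB − V_BE)/R_B = (6.7 − 0.7)/180 = 0.0333 mA.
I_C = β·I_B = 80×0.0333 = 2.67 mA.
V_CE = V_CC − I_C·R_C = 14 − 2.67×0.47 = 12.7 V > V_CE(sat), so the active-region assumption holds.

active; I_C ≈ 2.7 mA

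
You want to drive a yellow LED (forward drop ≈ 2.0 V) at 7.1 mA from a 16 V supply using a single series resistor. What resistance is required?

R ≈ 2 kΩ

The resistor drops V_S − V_D = 16 − 2.0 = 14 V at 7.1 mA.
R = 14 V / 7.1 mA = 1.97 kΩ.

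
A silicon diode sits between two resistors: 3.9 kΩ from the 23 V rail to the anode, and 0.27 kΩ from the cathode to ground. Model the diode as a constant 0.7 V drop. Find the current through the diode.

I ≈ 5.3 mA

The two resistors are in series with the diode, so KVL gives 23 = I·3.9 + 0.7 + I·0.27.
I = (23 − 0.7) / (3.9 + 0.27) kΩ = 22.3 / 4.17 = 5.35 mA.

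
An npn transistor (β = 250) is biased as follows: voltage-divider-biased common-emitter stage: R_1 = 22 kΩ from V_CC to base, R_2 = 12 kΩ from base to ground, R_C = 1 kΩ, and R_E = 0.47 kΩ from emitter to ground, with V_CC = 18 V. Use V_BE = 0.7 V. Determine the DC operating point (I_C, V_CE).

I_C ≈ 11 mA, V_CE ≈ 1.5 V

Thevenize the base divider: V_Th = V_CC·R_2/(R_1+R_2) = 18×12/34 = 6.35 V, R_Th = R_1‖R_2 = 7.76 kΩ.
Base-emitter loop: V_Th = I_B·R_Th + V_BE + (β+1)I_B·R_E, so I_B = (6.35 − 0.7) / (7.76 + 251×0.47) = 0.045 mA.
I_C = β·I_B = 250×0.045 = 11.2 mA, and I_E = (β+1)I_B = 11.3 mA.
V_CE = V_CC − I_C·R_C − I_E·R_E = 18 − 11.2×1 − 11.3×0.47 = 1.46 V.
V_CE = 1.46 V > 0.2 V confirms active-region operation.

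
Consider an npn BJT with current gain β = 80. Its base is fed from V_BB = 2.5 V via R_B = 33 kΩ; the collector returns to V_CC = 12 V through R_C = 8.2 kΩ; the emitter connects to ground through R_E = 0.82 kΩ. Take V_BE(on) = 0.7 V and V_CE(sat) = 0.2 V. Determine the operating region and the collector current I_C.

Assume active: I_B = (2.5 − 0.7)/(33 + 81×0.82) = 0.0181 mA, I_C = β·I_B = 1.45 mA.
Then V_CE = 12 − 1.45×8.2 − 1.47×0.82 = -1.08 V < 0.2 V — the active assumption fails.
Re-solve with V_CE = 0.2 V. KCL at the emitter: V_E/R_E = (V_BB−0.7−V_E)/R_B + (V_CC−0.2−V_E)/R_C, giving V_E = 1.09 V.
I_C = (V_CC − 0.2 − V_E)/R_C = (11.8 − 1.09)/8.2 = 1.31 mA.
Check: I_B = (1.8 − 1.09)/33 = 0.0216 mA, and β·I_B = 1.72 mA > I_C, confirming saturation.

saturation; I_C ≈ 1.3 mA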